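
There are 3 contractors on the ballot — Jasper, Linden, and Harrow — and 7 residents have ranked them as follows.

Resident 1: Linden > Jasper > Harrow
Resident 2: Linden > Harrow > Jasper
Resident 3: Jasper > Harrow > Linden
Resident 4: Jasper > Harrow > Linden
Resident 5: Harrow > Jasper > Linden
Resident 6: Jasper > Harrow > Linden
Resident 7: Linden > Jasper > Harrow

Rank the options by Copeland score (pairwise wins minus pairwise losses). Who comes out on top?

Pairwise results:
  Jasper vs Linden: Jasper wins 4–3.
  Jasper vs Harrow: Jasper wins 5–2.
  Linden vs Harrow: Harrow wins 4–3.
Copeland scores (wins − losses):
  Jasper: 2 − 0 = 2
  Linden: 0 − 2 = -2
  Harrow: 1 − 1 = 0
Jasper has the best Copeland score.

Jasper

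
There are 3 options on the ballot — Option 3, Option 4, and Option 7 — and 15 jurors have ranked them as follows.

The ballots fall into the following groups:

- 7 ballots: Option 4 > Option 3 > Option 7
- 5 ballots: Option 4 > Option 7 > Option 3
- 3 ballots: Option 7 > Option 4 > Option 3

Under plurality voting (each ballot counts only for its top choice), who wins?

Option 4

First-place vote totals:
  Option 3: 0
  Option 4: 12
  Option 7: 3
Option 4 has the most first-place votes.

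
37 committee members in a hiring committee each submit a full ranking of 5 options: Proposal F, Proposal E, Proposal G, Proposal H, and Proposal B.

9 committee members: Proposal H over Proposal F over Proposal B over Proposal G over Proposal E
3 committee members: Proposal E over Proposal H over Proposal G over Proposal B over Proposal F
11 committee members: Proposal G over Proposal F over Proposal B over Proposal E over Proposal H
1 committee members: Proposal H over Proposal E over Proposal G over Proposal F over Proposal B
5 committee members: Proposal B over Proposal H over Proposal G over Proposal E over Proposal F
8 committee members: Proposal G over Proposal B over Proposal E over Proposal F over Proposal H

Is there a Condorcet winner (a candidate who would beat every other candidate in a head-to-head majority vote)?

Head-to-head results (37 voters total):
Proposal F vs Proposal E: Proposal F wins 20–17.
Proposal F vs Proposal G: Proposal G wins 28–9.
Proposal F vs Proposal H: Proposal F wins 19–18.
Proposal F vs Proposal B: Proposal F wins 21–16.
Proposal E vs Proposal G: Proposal G wins 33–4.
Proposal E vs Proposal H: Proposal E wins 22–15.
Proposal E vs Proposal B: Proposal B wins 33–4.
Proposal G vs Proposal H: Proposal G wins 19–18.
Proposal G vs Proposal B: Proposal G wins 23–14.
Proposal H vs Proposal B: Proposal B wins 24–13.
Proposal G beats each rival — Proposal F (28–9), Proposal E (33–4), Proposal H (19–18), Proposal B (23–14) — so Proposal G is the Condorcet winner.

Yes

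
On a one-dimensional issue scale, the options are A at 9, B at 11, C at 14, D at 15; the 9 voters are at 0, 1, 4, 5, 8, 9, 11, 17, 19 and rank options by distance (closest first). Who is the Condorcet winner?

A

With single-peaked preferences on a line, the Condorcet winner is the candidate closest to the median voter.
The median voter (position 8) is closest to A at 9.
Check: A vs B — voters closer to A: 6 of 9.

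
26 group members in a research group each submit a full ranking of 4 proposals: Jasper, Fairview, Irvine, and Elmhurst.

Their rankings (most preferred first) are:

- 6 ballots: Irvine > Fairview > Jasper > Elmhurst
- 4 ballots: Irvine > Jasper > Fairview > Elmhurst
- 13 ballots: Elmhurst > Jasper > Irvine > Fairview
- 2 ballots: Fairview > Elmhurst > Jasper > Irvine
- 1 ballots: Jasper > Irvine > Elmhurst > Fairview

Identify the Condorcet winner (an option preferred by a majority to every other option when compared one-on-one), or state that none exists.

Head-to-head results (26 voters total):
Jasper vs Fairview: Jasper wins 18–8.
Jasper vs Irvine: Jasper wins 16–10.
Jasper vs Elmhurst: Elmhurst wins 15–11.
Fairview vs Irvine: Irvine wins 24–2.
Fairview vs Elmhurst: Elmhurst wins 14–12.
Irvine vs Elmhurst: Elmhurst wins 15–11.
Elmhurst beats each rival — Jasper (15–11), Fairview (14–12), Irvine (15–11) — so Elmhurst is the Condorcet winner.

Elmhurst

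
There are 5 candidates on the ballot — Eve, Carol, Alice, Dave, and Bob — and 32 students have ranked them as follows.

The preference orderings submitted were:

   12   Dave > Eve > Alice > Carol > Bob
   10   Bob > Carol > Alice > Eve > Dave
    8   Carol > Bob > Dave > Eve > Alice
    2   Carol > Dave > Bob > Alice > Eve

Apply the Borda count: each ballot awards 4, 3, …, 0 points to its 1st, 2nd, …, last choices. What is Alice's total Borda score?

46

Borda scores:
  Eve: 12·3 + 10·1 + 8·1 + 2·0 = 54
  Carol: 12·1 + 10·3 + 8·4 + 2·4 = 82
  Alice: 12·2 + 10·2 + 8·0 + 2·1 = 46
  Dave: 12·4 + 10·0 + 8·2 + 2·3 = 70
  Bob: 12·0 + 10·4 + 8·3 + 2·2 = 68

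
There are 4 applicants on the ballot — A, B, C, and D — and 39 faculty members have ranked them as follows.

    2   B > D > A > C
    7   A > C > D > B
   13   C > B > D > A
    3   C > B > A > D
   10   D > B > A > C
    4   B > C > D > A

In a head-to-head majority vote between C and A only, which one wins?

Ballots ranking C above A: 13+3+4 = 20.
Ballots ranking A above C: 2+7+10 = 19.
C wins the head-to-head, 20–19.

C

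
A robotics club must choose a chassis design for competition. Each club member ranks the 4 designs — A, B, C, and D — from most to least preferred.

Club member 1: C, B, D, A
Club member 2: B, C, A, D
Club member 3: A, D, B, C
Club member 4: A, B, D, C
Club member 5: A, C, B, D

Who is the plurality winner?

A

First-place vote totals:
  A: 3
  B: 1
  C: 1
  D: 0
A has the most first-place votes.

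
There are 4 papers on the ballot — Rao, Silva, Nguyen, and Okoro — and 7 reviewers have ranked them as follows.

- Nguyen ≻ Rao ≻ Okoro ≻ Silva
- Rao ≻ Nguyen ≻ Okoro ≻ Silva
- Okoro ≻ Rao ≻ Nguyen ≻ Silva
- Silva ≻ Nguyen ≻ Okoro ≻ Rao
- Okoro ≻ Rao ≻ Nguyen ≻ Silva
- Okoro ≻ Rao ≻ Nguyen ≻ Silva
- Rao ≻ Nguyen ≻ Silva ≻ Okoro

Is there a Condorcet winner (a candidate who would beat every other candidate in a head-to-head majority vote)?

No

Head-to-head results (7 voters total):
Rao vs Silva: Rao wins 6–1.
Rao vs Nguyen: Rao wins 5–2.
Rao vs Okoro: Okoro wins 4–3.
Silva vs Nguyen: Nguyen wins 6–1.
Silva vs Okoro: Okoro wins 5–2.
Nguyen vs Okoro: Nguyen wins 4–3.
No candidate beats all others: Rao beats Nguyen beats Okoro beats Rao, a majority cycle.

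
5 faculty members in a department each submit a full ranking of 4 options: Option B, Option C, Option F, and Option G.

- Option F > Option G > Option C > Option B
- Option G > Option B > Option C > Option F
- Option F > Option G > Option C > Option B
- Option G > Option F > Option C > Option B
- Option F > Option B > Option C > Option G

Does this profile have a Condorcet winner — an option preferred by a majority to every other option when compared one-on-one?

Head-to-head results (5 voters total):
Option B vs Option C: Option C wins 3–2.
Option B vs Option F: Option F wins 4–1.
Option B vs Option G: Option G wins 4–1.
Option C vs Option F: Option F wins 4–1.
Option C vs Option G: Option G wins 4–1.
Option F vs Option G: Option F wins 3–2.
Option F beats each rival — Option B (4–1), Option C (4–1), Option G (3–2) — so Option F is the Condorcet winner.

Yes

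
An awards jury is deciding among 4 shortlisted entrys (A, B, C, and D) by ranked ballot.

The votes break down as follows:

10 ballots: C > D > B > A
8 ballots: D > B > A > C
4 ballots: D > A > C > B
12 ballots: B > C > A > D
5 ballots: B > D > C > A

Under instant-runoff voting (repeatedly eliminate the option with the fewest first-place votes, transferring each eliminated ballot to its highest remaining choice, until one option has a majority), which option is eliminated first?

Round 1: B 17, D 12, C 10, A 0. A has the fewest and is eliminated.
Round 2: B 17, D 12, C 10. C has the fewest and is eliminated.
Round 3: D 22, B 17. D has a majority.

A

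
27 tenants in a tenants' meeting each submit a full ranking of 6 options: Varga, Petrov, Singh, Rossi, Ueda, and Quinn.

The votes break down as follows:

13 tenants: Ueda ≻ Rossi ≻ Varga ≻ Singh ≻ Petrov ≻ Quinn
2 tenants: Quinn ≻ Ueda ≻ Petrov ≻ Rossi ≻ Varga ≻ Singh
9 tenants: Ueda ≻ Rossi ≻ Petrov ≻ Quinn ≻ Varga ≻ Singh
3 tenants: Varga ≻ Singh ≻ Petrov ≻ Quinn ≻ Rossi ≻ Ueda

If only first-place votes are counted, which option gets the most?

First-place vote totals:
  Varga: 3
  Petrov: 0
  Singh: 0
  Rossi: 0
  Ueda: 22
  Quinn: 2
Ueda has the most first-place votes.

Ueda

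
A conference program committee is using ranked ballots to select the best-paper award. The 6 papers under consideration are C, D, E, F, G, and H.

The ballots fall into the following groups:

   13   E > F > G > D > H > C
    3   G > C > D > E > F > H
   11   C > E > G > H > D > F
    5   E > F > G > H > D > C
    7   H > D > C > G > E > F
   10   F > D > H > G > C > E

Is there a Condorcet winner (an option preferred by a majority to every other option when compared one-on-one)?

Head-to-head results (49 voters total):
C vs D: D wins 35–14.
C vs E: C wins 31–18.
C vs F: F wins 28–21.
C vs G: G wins 31–18.
C vs H: H wins 35–14.
D vs E: E wins 29–20.
D vs F: F wins 28–21.
D vs G: G wins 32–17.
D vs H: D wins 26–23.
E vs F: E wins 39–10.
E vs G: E wins 29–20.
E vs H: E wins 32–17.
F vs G: F wins 28–21.
F vs H: F wins 31–18.
G vs H: G wins 32–17.
No candidate beats all others: C beats E beats D beats C, a majority cycle.

No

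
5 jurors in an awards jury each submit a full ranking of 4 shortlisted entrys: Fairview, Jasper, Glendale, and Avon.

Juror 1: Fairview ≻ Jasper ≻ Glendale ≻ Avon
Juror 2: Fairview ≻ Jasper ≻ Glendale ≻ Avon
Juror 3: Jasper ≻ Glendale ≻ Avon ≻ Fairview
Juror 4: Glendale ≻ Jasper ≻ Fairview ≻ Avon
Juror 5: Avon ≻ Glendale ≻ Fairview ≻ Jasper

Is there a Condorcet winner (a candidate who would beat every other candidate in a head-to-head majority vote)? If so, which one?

No Condorcet winner

Head-to-head results (5 voters total):
Fairview vs Jasper: Fairview wins 3–2.
Fairview vs Glendale: Glendale wins 3–2.
Fairview vs Avon: Fairview wins 3–2.
Jasper vs Glendale: Jasper wins 3–2.
Jasper vs Avon: Jasper wins 4–1.
Glendale vs Avon: Glendale wins 4–1.
No candidate beats all others: Fairview beats Jasper beats Glendale beats Fairview, a majority cycle.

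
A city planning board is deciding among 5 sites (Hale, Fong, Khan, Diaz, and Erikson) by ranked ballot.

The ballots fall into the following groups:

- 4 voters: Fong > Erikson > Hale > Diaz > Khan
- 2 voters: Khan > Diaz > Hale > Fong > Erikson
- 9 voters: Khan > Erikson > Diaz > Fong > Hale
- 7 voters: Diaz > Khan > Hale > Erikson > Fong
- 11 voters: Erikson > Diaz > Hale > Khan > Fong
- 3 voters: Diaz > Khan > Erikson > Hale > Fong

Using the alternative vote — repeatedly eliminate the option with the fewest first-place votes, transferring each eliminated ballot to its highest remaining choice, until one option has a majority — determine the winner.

Khan

Round 1: Khan 11, Erikson 11, Diaz 10, Fong 4, Hale 0. Hale has the fewest and is eliminated.
Round 2: Khan 11, Erikson 11, Diaz 10, Fong 4. Fong has the fewest and is eliminated.
Round 3: Erikson 15, Khan 11, Diaz 10. Diaz has the fewest and is eliminated.
Round 4: Khan 21, Erikson 15. Khan has a majority.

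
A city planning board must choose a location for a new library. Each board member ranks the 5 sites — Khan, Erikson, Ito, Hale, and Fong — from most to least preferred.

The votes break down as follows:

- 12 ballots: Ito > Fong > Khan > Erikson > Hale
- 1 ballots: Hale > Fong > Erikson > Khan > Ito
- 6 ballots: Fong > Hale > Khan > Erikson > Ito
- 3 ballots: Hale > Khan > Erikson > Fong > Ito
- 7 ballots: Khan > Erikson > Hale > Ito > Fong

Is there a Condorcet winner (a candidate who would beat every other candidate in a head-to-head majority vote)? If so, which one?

No Condorcet winner

Head-to-head results (29 voters total):
Khan vs Erikson: Khan wins 28–1.
Khan vs Ito: Khan wins 17–12.
Khan vs Hale: Khan wins 19–10.
Khan vs Fong: Fong wins 19–10.
Erikson vs Ito: Erikson wins 17–12.
Erikson vs Hale: Erikson wins 19–10.
Erikson vs Fong: Fong wins 19–10.
Ito vs Hale: Hale wins 17–12.
Ito vs Fong: Ito wins 19–10.
Hale vs Fong: Fong wins 18–11.
No candidate beats all others: Khan beats Ito beats Fong beats Khan, a majority cycle.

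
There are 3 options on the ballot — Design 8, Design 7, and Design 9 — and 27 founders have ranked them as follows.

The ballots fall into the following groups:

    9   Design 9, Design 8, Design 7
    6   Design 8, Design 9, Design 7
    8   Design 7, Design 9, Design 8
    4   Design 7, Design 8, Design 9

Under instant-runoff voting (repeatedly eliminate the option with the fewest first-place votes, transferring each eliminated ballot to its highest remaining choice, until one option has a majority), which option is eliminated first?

Round 1: Design 7 12, Design 9 9, Design 8 6. Design 8 has the fewest and is eliminated.
Round 2: Design 9 15, Design 7 12. Design 9 has a majority.

Design 8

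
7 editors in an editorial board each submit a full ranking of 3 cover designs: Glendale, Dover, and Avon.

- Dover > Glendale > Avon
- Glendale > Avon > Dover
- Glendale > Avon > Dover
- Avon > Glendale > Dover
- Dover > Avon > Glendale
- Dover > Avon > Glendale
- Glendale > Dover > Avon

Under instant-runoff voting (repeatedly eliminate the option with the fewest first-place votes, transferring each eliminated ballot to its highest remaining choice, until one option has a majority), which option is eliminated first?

Avon

Round 1: Glendale 3, Dover 3, Avon 1. Avon has the fewest and is eliminated.
Round 2: Glendale 4, Dover 3. Glendale has a majority.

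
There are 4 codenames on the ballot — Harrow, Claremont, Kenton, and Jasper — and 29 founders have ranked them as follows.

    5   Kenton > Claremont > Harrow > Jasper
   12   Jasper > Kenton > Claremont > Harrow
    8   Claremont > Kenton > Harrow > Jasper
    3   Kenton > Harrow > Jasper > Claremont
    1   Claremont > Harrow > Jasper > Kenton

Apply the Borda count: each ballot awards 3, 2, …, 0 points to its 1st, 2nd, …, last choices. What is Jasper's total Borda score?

40

Borda scores:
  Harrow: 5·1 + 12·0 + 8·1 + 3·2 + 2 = 21
  Claremont: 5·2 + 12·1 + 8·3 + 3·0 + 3 = 49
  Kenton: 5·3 + 12·2 + 8·2 + 3·3 + 0 = 64
  Jasper: 5·0 + 12·3 + 8·0 + 3·1 + 1 = 40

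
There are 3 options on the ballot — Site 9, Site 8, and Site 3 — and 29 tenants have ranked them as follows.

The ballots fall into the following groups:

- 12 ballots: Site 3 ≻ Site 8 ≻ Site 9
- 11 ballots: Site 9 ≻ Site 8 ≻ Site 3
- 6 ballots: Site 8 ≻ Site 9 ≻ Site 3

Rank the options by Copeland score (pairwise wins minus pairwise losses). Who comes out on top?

Site 8

Pairwise results:
  Site 9 vs Site 8: Site 8 wins 18–11.
  Site 9 vs Site 3: Site 9 wins 17–12.
  Site 8 vs Site 3: Site 8 wins 17–12.
Copeland scores (wins − losses):
  Site 9: 1 − 1 = 0
  Site 8: 2 − 0 = 2
  Site 3: 0 − 2 = -2
Site 8 has the best Copeland score.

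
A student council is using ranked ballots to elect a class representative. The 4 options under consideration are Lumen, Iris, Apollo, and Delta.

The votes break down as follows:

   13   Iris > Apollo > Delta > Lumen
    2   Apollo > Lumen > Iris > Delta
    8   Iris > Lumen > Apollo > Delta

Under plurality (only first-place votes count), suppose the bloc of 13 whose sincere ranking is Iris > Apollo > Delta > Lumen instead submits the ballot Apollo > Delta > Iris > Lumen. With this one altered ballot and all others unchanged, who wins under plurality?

First-place totals with the altered ballot: Lumen 0, Iris 8, Apollo 15, Delta 0.
The switch changes the winner from Iris to Apollo.

Apollo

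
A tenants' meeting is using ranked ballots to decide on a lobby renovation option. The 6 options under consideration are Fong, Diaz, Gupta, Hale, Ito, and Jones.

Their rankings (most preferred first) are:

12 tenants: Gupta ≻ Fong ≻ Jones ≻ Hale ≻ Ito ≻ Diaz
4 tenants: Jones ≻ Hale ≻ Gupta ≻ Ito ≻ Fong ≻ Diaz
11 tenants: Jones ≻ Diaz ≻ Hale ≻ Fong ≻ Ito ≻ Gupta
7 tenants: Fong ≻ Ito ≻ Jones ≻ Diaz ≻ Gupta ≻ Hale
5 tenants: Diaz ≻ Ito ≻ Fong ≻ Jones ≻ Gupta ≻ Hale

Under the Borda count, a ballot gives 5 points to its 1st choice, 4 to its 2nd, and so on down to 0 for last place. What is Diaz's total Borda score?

83

Borda scores:
  Fong: 12·4 + 4·1 + 11·2 + 7·5 + 5·3 = 124
  Diaz: 12·0 + 4·0 + 11·4 + 7·2 + 5·5 = 83
  Gupta: 12·5 + 4·3 + 11·0 + 7·1 + 5·1 = 84
  Hale: 12·2 + 4·4 + 11·3 + 7·0 + 5·0 = 73
  Ito: 12·1 + 4·2 + 11·1 + 7·4 + 5·4 = 79
  Jones: 12·3 + 4·5 + 11·5 + 7·3 + 5·2 = 142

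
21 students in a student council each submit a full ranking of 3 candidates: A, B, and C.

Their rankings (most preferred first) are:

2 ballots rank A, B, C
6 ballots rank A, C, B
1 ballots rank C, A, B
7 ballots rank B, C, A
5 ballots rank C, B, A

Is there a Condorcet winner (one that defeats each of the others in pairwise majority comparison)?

Yes

Head-to-head results (21 voters total):
A vs B: B wins 12–9.
A vs C: C wins 13–8.
B vs C: C wins 12–9.
C beats each rival — A (13–8), B (12–9) — so C is the Condorcet winner.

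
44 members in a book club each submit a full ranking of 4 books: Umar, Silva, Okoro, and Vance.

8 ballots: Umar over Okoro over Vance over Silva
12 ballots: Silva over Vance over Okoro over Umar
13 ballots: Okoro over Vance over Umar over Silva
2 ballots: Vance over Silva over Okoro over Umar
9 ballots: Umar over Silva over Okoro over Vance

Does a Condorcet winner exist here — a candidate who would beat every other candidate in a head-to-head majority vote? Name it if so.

No Condorcet winner

Head-to-head results (44 voters total):
Umar vs Silva: Umar wins 30–14.
Umar vs Okoro: Okoro wins 27–17.
Umar vs Vance: Vance wins 27–17.
Silva vs Okoro: Silva wins 23–21.
Silva vs Vance: Vance wins 23–21.
Okoro vs Vance: Okoro wins 30–14.
No candidate beats all others: Umar beats Silva beats Okoro beats Umar, a majority cycle.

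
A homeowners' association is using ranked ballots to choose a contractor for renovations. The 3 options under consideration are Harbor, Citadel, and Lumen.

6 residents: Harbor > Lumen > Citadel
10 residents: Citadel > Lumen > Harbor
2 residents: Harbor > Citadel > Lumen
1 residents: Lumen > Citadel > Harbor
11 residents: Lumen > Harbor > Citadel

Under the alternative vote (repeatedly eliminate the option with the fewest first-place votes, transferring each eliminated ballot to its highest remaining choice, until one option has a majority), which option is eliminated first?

Round 1: Lumen 12, Citadel 10, Harbor 8. Harbor has the fewest and is eliminated.
Round 2: Lumen 18, Citadel 12. Lumen has a majority.

Harbor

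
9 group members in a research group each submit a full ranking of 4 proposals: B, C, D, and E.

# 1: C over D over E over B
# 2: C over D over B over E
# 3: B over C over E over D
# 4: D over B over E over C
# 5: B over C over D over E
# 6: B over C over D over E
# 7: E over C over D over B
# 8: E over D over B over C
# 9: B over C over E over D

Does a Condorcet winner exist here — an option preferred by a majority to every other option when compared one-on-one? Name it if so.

None — there is no Condorcet winner

Head-to-head results (9 voters total):
B vs C: B wins 6–3.
B vs D: D wins 5–4.
B vs E: B wins 6–3.
C vs D: C wins 7–2.
C vs E: C wins 6–3.
D vs E: D wins 5–4.
No candidate beats all others: B beats C beats D beats B, a majority cycle.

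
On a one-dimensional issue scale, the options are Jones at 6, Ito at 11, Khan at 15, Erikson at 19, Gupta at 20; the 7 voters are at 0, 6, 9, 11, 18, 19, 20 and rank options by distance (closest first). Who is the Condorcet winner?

Ito

With single-peaked preferences on a line, the Condorcet winner is the candidate closest to the median voter.
The median voter (position 11) is closest to Ito at 11.
Check: Ito vs Jones — voters closer to Ito: 5 of 7.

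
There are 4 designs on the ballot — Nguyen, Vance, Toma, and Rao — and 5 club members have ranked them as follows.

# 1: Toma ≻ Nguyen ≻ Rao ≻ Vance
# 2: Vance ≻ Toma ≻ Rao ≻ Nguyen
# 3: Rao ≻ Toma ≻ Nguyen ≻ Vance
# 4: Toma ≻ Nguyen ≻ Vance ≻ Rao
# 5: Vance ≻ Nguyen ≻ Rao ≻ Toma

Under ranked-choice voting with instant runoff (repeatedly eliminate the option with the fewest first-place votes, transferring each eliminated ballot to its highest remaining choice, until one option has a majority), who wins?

Round 1: Vance 2, Toma 2, Rao 1, Nguyen 0. Nguyen has the fewest and is eliminated.
Round 2: Vance 2, Toma 2, Rao 1. Rao has the fewest and is eliminated.
Round 3: Toma 3, Vance 2. Toma has a majority.

Toma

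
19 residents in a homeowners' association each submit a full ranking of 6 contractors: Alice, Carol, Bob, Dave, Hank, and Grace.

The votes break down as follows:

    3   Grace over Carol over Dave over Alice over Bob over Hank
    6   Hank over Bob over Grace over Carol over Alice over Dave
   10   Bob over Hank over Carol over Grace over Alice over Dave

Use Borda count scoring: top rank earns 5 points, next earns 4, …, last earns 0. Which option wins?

Bob

Borda scores:
  Alice: 3·2 + 6·1 + 10·1 = 22
  Carol: 3·4 + 6·2 + 10·3 = 54
  Bob: 3·1 + 6·4 + 10·5 = 77
  Dave: 3·3 + 6·0 + 10·0 = 9
  Hank: 3·0 + 6·5 + 10·4 = 70
  Grace: 3·5 + 6·3 + 10·2 = 53
Bob has the highest total.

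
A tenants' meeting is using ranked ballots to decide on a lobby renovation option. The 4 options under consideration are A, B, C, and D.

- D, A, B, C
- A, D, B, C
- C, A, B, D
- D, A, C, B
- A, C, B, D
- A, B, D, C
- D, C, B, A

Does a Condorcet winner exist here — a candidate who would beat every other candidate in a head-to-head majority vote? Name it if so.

Head-to-head results (7 voters total):
A vs B: A wins 6–1.
A vs C: A wins 5–2.
A vs D: A wins 4–3.
B vs C: C wins 4–3.
B vs D: D wins 4–3.
C vs D: D wins 5–2.
A beats each rival — B (6–1), C (5–2), D (4–3) — so A is the Condorcet winner.

A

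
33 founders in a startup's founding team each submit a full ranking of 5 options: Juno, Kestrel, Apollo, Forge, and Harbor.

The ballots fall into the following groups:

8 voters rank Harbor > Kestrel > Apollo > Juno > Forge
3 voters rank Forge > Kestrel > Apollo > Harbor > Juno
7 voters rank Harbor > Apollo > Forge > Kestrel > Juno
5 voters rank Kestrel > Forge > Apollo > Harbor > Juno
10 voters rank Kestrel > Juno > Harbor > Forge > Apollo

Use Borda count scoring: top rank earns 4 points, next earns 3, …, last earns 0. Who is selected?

Kestrel

Borda scores:
  Juno: 8·1 + 3·0 + 7·0 + 5·0 + 10·3 = 38
  Kestrel: 8·3 + 3·3 + 7·1 + 5·4 + 10·4 = 100
  Apollo: 8·2 + 3·2 + 7·3 + 5·2 + 10·0 = 53
  Forge: 8·0 + 3·4 + 7·2 + 5·3 + 10·1 = 51
  Harbor: 8·4 + 3·1 + 7·4 + 5·1 + 10·2 = 88
Kestrel has the highest total.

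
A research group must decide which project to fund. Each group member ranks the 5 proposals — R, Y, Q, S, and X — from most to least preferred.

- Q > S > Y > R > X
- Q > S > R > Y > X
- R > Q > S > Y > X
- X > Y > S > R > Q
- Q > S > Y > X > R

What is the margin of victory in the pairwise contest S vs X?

3

Ballots ranking S above X: 4.
Ballots ranking X above S: 1.
S wins 4–1, a margin of 3.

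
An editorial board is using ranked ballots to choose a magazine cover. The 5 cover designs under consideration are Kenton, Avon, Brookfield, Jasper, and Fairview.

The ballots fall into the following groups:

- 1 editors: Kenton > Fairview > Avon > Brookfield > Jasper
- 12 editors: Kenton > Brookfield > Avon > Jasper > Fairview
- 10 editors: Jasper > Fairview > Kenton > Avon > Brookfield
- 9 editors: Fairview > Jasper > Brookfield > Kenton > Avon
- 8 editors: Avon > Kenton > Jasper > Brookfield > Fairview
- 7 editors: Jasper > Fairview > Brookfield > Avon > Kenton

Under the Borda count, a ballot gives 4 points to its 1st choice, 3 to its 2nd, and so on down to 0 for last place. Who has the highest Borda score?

Borda scores:
  Kenton: 4 + 12·4 + 10·2 + 9·1 + 8·3 + 7·0 = 105
  Avon: 2 + 12·2 + 10·1 + 9·0 + 8·4 + 7·1 = 75
  Brookfield: 1 + 12·3 + 10·0 + 9·2 + 8·1 + 7·2 = 77
  Jasper: 0 + 12·1 + 10·4 + 9·3 + 8·2 + 7·4 = 123
  Fairview: 3 + 12·0 + 10·3 + 9·4 + 8·0 + 7·3 = 90
Jasper has the highest total.

Jasper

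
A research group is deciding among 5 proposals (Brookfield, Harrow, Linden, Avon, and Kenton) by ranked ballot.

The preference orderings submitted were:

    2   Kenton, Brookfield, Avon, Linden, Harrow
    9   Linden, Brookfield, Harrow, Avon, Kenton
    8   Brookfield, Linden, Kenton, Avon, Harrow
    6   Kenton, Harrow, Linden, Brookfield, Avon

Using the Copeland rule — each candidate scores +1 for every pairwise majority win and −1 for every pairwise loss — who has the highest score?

Pairwise results:
  Brookfield vs Harrow: Brookfield wins 19–6.
  Brookfield vs Linden: Linden wins 15–10.
  Brookfield vs Avon: Brookfield wins 25–0.
  Brookfield vs Kenton: Brookfield wins 17–8.
  Harrow vs Linden: Linden wins 19–6.
  Harrow vs Avon: Harrow wins 15–10.
  Harrow vs Kenton: Kenton wins 16–9.
  Linden vs Avon: Linden wins 23–2.
  Linden vs Kenton: Linden wins 17–8.
  Avon vs Kenton: Kenton wins 16–9.
Copeland scores (wins − losses):
  Brookfield: 3 − 1 = 2
  Harrow: 1 − 3 = -2
  Linden: 4 − 0 = 4
  Avon: 0 − 4 = -4
  Kenton: 2 − 2 = 0
Linden has the best Copeland score.

Linden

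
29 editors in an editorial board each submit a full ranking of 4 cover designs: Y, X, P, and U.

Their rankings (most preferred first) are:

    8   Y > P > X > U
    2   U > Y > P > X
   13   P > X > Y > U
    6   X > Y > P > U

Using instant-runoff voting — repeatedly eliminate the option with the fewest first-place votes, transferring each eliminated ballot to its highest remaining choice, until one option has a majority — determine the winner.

Y

Round 1: P 13, Y 8, X 6, U 2. U has the fewest and is eliminated.
Round 2: P 13, Y 10, X 6. X has the fewest and is eliminated.
Round 3: Y 16, P 13. Y has a majority.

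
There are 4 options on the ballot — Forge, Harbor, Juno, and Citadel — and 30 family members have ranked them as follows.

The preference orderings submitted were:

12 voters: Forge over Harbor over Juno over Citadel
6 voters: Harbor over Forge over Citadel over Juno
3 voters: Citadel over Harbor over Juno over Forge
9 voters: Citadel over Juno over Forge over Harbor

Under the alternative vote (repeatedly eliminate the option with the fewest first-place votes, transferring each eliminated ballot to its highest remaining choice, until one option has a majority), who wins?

Forge

Round 1: Forge 12, Citadel 12, Harbor 6, Juno 0. Juno has the fewest and is eliminated.
Round 2: Forge 12, Citadel 12, Harbor 6. Harbor has the fewest and is eliminated.
Round 3: Forge 18, Citadel 12. Forge has a majority.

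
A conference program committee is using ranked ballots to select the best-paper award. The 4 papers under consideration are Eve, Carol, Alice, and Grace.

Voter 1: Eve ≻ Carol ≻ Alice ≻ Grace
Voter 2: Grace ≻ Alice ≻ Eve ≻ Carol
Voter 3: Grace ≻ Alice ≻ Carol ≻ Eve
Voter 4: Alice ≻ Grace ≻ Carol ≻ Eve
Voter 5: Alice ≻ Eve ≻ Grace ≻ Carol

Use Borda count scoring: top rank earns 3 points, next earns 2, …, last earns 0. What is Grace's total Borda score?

Borda scores:
  Eve: 3 + 1 + 0 + 0 + 2 = 6
  Carol: 2 + 0 + 1 + 1 + 0 = 4
  Alice: 1 + 2 + 2 + 3 + 3 = 11
  Grace: 0 + 3 + 3 + 2 + 1 = 9

9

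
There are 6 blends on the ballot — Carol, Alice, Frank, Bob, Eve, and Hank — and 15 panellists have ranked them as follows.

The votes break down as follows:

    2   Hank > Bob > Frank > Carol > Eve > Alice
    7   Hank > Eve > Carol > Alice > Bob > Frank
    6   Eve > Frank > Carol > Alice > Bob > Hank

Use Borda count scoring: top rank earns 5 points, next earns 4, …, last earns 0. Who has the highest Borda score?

Borda scores:
  Carol: 2·2 + 7·3 + 6·3 = 43
  Alice: 2·0 + 7·2 + 6·2 = 26
  Frank: 2·3 + 7·0 + 6·4 = 30
  Bob: 2·4 + 7·1 + 6·1 = 21
  Eve: 2·1 + 7·4 + 6·5 = 60
  Hank: 2·5 + 7·5 + 6·0 = 45
Eve has the highest total.

Eve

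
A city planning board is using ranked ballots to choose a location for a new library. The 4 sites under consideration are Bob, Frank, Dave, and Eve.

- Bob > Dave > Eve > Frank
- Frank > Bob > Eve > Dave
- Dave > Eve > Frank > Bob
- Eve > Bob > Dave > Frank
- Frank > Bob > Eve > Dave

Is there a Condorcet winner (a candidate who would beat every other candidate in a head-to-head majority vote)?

No

Head-to-head results (5 voters total):
Bob vs Frank: Frank wins 3–2.
Bob vs Dave: Bob wins 4–1.
Bob vs Eve: Bob wins 3–2.
Frank vs Dave: Dave wins 3–2.
Frank vs Eve: Eve wins 3–2.
Dave vs Eve: Eve wins 3–2.
No candidate beats all others: Bob beats Dave beats Frank beats Bob, a majority cycle.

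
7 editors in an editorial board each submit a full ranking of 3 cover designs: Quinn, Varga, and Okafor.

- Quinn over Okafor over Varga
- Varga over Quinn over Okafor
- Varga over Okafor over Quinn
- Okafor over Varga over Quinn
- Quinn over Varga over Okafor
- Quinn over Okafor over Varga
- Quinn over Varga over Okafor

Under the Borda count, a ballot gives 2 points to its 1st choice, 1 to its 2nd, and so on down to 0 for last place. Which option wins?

Quinn

Borda scores:
  Quinn: 2 + 1 + 0 + 0 + 2 + 2 + 2 = 9
  Varga: 0 + 2 + 2 + 1 + 1 + 0 + 1 = 7
  Okafor: 1 + 0 + 1 + 2 + 0 + 1 + 0 = 5
Quinn has the highest total.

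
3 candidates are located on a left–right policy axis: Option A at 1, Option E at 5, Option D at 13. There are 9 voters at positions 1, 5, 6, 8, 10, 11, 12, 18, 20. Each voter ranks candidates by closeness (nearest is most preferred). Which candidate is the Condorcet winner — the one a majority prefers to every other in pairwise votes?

With single-peaked preferences on a line, the Condorcet winner is the candidate closest to the median voter.
The median voter (position 10) is closest to Option D at 13.
Check: Option D vs Option E — voters closer to Option D: 5 of 9.

Option D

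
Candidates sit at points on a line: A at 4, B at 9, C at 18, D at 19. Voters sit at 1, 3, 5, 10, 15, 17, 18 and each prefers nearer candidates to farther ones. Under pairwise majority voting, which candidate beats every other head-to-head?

B

With single-peaked preferences on a line, the Condorcet winner is the candidate closest to the median voter.
The median voter (position 10) is closest to B at 9.
Check: B vs D — voters closer to B: 4 of 7.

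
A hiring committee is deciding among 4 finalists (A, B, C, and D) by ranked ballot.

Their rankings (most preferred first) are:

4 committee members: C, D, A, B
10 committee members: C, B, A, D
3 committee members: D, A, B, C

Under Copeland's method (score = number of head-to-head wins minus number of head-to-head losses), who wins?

Pairwise results:
  A vs B: B wins 10–7.
  A vs C: C wins 14–3.
  A vs D: A wins 10–7.
  B vs C: C wins 14–3.
  B vs D: B wins 10–7.
  C vs D: C wins 14–3.
Copeland scores (wins − losses):
  A: 1 − 2 = -1
  B: 2 − 1 = 1
  C: 3 − 0 = 3
  D: 0 − 3 = -3
C has the best Copeland score.

C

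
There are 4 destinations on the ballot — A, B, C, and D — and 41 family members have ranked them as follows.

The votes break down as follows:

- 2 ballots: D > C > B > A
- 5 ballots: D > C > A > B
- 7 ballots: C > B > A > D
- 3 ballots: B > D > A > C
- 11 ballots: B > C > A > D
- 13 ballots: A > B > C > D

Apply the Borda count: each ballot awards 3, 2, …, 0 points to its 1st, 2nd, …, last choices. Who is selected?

Borda scores:
  A: 2·0 + 5·1 + 7·1 + 3·1 + 11·1 + 13·3 = 65
  B: 2·1 + 5·0 + 7·2 + 3·3 + 11·3 + 13·2 = 84
  C: 2·2 + 5·2 + 7·3 + 3·0 + 11·2 + 13·1 = 70
  D: 2·3 + 5·3 + 7·0 + 3·2 + 11·0 + 13·0 = 27
B has the highest total.

B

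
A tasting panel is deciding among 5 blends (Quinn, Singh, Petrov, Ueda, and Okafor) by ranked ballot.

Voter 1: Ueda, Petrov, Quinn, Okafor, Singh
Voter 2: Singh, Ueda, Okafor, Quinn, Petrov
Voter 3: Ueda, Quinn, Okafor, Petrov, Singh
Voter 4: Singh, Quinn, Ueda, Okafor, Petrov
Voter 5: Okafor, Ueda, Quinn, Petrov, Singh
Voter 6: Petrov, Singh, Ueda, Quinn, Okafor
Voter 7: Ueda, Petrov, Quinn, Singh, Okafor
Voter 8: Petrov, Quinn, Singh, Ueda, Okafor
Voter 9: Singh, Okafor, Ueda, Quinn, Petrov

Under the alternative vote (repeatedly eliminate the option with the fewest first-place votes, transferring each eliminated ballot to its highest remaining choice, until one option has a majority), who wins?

Singh

Round 1: Singh 3, Ueda 3, Petrov 2, Okafor 1, Quinn 0. Quinn has the fewest and is eliminated.
Round 2: Singh 3, Ueda 3, Petrov 2, Okafor 1. Okafor has the fewest and is eliminated.
Round 3: Ueda 4, Singh 3, Petrov 2. Petrov has the fewest and is eliminated.
Round 4: Singh 5, Ueda 4. Singh has a majority.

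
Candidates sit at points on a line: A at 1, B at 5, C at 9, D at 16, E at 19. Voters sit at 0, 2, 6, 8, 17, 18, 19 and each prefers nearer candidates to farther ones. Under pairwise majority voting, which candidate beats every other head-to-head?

With single-peaked preferences on a line, the Condorcet winner is the candidate closest to the median voter.
The median voter (position 8) is closest to C at 9.
Check: C vs B — voters closer to C: 4 of 7.

C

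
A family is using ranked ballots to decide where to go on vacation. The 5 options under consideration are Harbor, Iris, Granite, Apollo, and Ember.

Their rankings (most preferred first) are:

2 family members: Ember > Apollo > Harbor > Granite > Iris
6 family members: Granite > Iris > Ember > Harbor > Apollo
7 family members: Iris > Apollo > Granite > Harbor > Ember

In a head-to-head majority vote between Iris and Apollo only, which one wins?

Iris

Ballots ranking Iris above Apollo: 6+7 = 13.
Ballots ranking Apollo above Iris: 2.
Iris wins the head-to-head, 13–2.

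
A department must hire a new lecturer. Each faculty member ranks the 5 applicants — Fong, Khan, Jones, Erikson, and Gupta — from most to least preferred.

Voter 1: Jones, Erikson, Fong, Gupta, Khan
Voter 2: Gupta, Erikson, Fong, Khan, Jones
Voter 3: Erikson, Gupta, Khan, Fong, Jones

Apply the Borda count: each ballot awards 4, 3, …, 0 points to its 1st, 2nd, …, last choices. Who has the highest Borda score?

Borda scores:
  Fong: 2 + 2 + 1 = 5
  Khan: 0 + 1 + 2 = 3
  Jones: 4 + 0 + 0 = 4
  Erikson: 3 + 3 + 4 = 10
  Gupta: 1 + 4 + 3 = 8
Erikson has the highest total.

Erikson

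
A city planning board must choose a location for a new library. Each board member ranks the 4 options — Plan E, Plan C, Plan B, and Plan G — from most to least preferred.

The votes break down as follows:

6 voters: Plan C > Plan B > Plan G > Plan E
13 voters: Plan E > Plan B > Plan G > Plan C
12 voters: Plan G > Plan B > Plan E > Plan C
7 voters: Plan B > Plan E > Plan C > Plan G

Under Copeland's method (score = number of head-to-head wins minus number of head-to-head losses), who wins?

Plan B

Pairwise results:
  Plan E vs Plan C: Plan E wins 32–6.
  Plan E vs Plan B: Plan B wins 25–13.
  Plan E vs Plan G: Plan E wins 20–18.
  Plan C vs Plan B: Plan B wins 32–6.
  Plan C vs Plan G: Plan G wins 25–13.
  Plan B vs Plan G: Plan B wins 26–12.
Copeland scores (wins − losses):
  Plan E: 2 − 1 = 1
  Plan C: 0 − 3 = -3
  Plan B: 3 − 0 = 3
  Plan G: 1 − 2 = -1
Plan B has the best Copeland score.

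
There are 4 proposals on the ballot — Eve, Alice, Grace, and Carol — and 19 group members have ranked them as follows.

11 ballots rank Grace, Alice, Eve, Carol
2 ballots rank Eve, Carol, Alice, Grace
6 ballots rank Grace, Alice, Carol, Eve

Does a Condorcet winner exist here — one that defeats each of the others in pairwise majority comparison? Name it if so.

Head-to-head results (19 voters total):
Eve vs Alice: Alice wins 17–2.
Eve vs Grace: Grace wins 17–2.
Eve vs Carol: Eve wins 13–6.
Alice vs Grace: Grace wins 17–2.
Alice vs Carol: Alice wins 17–2.
Grace vs Carol: Grace wins 17–2.
Grace beats each rival — Eve (17–2), Alice (17–2), Carol (17–2) — so Grace is the Condorcet winner.

Grace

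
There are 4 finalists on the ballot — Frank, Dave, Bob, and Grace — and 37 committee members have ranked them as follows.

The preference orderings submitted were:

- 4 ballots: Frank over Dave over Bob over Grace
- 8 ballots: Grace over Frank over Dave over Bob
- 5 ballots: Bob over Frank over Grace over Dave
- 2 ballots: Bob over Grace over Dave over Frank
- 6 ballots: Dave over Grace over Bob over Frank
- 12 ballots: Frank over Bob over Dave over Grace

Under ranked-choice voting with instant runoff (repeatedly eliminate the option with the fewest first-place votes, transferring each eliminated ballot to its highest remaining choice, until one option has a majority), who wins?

Round 1: Frank 16, Grace 8, Bob 7, Dave 6. Dave has the fewest and is eliminated.
Round 2: Frank 16, Grace 14, Bob 7. Bob has the fewest and is eliminated.
Round 3: Frank 21, Grace 16. Frank has a majority.

Frank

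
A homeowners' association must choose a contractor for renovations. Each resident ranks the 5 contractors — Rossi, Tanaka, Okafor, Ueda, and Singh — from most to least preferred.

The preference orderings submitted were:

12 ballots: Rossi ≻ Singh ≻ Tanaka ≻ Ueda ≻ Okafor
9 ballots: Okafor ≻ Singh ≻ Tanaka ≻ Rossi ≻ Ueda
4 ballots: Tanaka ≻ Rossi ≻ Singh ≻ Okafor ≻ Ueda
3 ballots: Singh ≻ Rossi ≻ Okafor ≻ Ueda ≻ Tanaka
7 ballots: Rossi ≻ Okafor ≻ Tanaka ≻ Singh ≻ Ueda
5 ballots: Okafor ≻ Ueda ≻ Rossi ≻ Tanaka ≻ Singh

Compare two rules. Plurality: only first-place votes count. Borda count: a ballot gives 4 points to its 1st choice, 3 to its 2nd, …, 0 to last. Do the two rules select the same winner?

Yes

Plurality first-place counts: Rossi 19, Tanaka 4, Okafor 14, Ueda 0, Singh 3 → Rossi.
Borda totals: Rossi 116, Tanaka 77, Okafor 87, Ueda 30, Singh 90 → Rossi.
The two rules agree on Rossi.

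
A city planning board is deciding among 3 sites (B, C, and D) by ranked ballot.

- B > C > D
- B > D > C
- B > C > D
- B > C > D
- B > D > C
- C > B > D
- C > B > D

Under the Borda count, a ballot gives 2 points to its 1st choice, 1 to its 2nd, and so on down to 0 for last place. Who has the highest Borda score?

B

Borda scores:
  B: 2 + 2 + 2 + 2 + 2 + 1 + 1 = 12
  C: 1 + 0 + 1 + 1 + 0 + 2 + 2 = 7
  D: 0 + 1 + 0 + 0 + 1 + 0 + 0 = 2
B has the highest total.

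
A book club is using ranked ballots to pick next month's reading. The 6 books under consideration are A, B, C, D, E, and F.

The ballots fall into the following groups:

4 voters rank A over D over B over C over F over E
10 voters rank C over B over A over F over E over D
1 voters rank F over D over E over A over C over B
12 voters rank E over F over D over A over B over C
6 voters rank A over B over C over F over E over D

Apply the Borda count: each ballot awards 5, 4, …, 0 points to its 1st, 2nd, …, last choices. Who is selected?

A

Borda scores:
  A: 4·5 + 10·3 + 2 + 12·2 + 6·5 = 106
  B: 4·3 + 10·4 + 0 + 12·1 + 6·4 = 88
  C: 4·2 + 10·5 + 1 + 12·0 + 6·3 = 77
  D: 4·4 + 10·0 + 4 + 12·3 + 6·0 = 56
  E: 4·0 + 10·1 + 3 + 12·5 + 6·1 = 79
  F: 4·1 + 10·2 + 5 + 12·4 + 6·2 = 89
A has the highest total.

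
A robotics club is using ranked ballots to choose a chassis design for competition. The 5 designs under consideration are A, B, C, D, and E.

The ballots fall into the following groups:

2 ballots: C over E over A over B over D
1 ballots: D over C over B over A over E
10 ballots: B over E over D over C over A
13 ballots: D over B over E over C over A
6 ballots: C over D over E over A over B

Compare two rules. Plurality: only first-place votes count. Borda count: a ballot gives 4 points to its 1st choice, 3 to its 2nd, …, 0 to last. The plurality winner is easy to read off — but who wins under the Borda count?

Plurality first-place counts: A 0, B 10, C 8, D 14, E 0 → D.
Borda totals: A 11, B 83, C 58, D 94, E 74 → D.

D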